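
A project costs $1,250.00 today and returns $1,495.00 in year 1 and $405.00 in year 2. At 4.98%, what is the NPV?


Formula: NPV = C0 + C1/(1+r) + C2/(1+r)^2
Discount C1: $1,495.00 / (1 + 0.0498) = $1,424.08
Discount C2: $405.00 / (1 + 0.0498)^2 = $367.49
NPV = -$1,250.00 + $1,424.08 + $367.49 = $541.57

$541.57


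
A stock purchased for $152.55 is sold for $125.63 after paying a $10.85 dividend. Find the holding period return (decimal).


Formula: HPR = (P1 - P0 + D) / P0
Gain: $125.63 - $152.55 + $10.85 = -$16.07
HPR = -$16.07 / $152.55 = -0.1053

-0.1053


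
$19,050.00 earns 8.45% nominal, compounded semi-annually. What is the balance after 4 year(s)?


Formula: FV = P * (1 + r/m)^(m*t)
Period rate: r/m = 0.0845 / 2 = 0.04225
Total periods: m*t = 2 * 4 = 8
Growth factor: (1 + 0.04225)^8 = 1.392436
FV = $19,050.00 * 1.392436 = $26,525.91

$26,525.91


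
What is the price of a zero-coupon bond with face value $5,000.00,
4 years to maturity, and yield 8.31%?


Formula: Price = FV / (1 + r)^n
Substituting: Price = $5,000.00 / (1 + 0.0831)^4
Discount factor: (1.0831)^4 = 1.376177
Price = $5,000.00 / 1.376177 = $3,633.25

$3,633.25


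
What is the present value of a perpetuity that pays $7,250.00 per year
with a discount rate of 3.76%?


Formula: PV = C / r
Substituting: PV = $7,250.00 / 0.0376
PV = $192,819.15

$192,819.15


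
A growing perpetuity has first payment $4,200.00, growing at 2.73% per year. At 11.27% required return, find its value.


Formula: PV = C / (r - g)
Spread: r - g = 0.1127 - 0.0273 = 0.0854
Substituting: PV = $4,200.00 / 0.0854
PV = $49,180.33

$49,180.33


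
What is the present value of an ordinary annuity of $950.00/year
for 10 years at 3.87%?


Formula: PV = PMT * (1 - (1+r)^(-n)) / r
Discount factor: (1 + 0.0387)^(-10) = 0.684067
Bracket: 1 - 0.684067 = 0.315933
PV = $950.00 * 0.315933 / 0.0387 = $7,755.46

$7,755.46


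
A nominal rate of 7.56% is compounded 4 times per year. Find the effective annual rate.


Formula: EAR = (1 + r/m)^m - 1
Period rate: r/m = 0.0756 / 4 = 0.0189
Compounding: (1 + 0.0189)^4 = 1.07777
EAR = 1.07777 - 1 = 0.07777

0.07777


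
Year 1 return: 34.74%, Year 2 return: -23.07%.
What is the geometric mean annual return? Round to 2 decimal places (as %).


Formula: Geometric mean = ((1+r1)*(1+r2))^(1/2) - 1
Product: (1 + 0.3474) * (1 + -0.2307) = 1.3474 * 0.7693 = 1.036555
Square root: 1.036555^0.5 = 1.018113
Geometric mean = 1.018113 - 1 = 0.018113
As percentage: 1.81%

1.81%


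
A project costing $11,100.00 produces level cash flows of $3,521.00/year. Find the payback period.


Formula: Payback = investment / annual cash flow
Substituting: Payback = $11,100.00 / $3,521.00
Payback = 3.1525 years

3.1525 years


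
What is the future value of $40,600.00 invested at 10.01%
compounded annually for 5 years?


Formula: FV = P * (1 + r)^n
Substituting: FV = $40,600.00 * (1 + 0.1001)^5
Growth factor: (1.1001)^5 = 1.611242
FV = $40,600.00 * 1.611242 = $65,416.43

$65,416.43


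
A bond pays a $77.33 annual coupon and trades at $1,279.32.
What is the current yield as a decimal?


Formula: Current yield = annual coupon / price
Substituting: CY = $77.33 / $1,279.32
CY = 0.060446

0.060446


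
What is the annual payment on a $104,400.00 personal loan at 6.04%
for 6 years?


Formula: PMT = PV * r / (1 - (1+r)^(-n))
Denominator: 1 - (1 + 0.0604)^(-6) = 0.296633
Numerator: $104,400.00 * 0.0604 = 6305.76
PMT = 6305.76 / 0.296633 = $21,257.75

$21,257.75


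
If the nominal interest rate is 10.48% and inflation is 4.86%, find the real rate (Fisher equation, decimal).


Formula: (1 + r_real) = (1 + r_nom) / (1 + inflation)
Substituting: (1 + r_real) = 1.1048 / 1.0486
(1 + r_real) = 1.053595
r_real = 1.053595 - 1 = 0.053595

0.053595


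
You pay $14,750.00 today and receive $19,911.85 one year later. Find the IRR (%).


Formula: IRR = C1/C0 - 1
Substituting: IRR = $19,911.85 / $14,750.00 - 1
Ratio: 1.349956 - 1 = 0.349956
IRR = 34.9956%

34.9956%


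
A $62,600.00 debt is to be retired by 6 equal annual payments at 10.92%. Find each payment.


Formula: PMT = PV * r / (1 - (1+r)^(-n))
Denominator: 1 - (1 + 0.1092)^(-6) = 0.463041
Numerator: $62,600.00 * 0.1092 = 6835.92
PMT = 6835.92 / 0.463041 = $14,763.09

$14,763.09


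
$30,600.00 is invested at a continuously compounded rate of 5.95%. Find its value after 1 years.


Formula: FV = P * e^(r*t)
Exponent: r*t = 0.0595 * 1 = 0.0595
e^(0.0595) = 1.061306
FV = $30,600.00 * 1.061306 = $32,475.96

$32,475.96


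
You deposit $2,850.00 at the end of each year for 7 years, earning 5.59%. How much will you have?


Formula: FV = PMT * ((1+r)^n - 1) / r
Growth factor: (1 + 0.0559)^7 = 1.463388
Numerator: 1.463388 - 1 = 0.463388
FV = $2,850.00 * 0.463388 / 0.0559 = $23,625.33

$23,625.33


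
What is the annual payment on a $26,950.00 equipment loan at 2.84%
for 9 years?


Formula: PMT = PV * r / (1 - (1+r)^(-n))
Denominator: 1 - (1 + 0.0284)^(-9) = 0.222785
Numerator: $26,950.00 * 0.0284 = 765.38
PMT = 765.38 / 0.222785 = $3,435.52

$3,435.52


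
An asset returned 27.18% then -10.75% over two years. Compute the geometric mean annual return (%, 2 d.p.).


Formula: Geometric mean = ((1+r1)*(1+r2))^(1/2) - 1
Product: (1 + 0.2718) * (1 + -0.1075) = 1.2718 * 0.8925 = 1.135082
Square root: 1.135082^0.5 = 1.065402
Geometric mean = 1.065402 - 1 = 0.065402
As percentage: 6.54%

6.54%


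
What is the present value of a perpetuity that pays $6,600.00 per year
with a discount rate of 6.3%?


Formula: PV = C / r
Substituting: PV = $6,600.00 / 0.063
PV = $104,761.90

$104,761.90


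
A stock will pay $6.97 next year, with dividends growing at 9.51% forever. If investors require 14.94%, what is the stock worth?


Formula: P = D1 / (r - g)
Spread: r - g = 0.1494 - 0.0951 = 0.0543
Substituting: P = $6.97 / 0.0543
P = $128.36

$128.36


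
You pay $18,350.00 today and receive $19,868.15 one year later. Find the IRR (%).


Formula: IRR = C1/C0 - 1
Substituting: IRR = $19,868.15 / $18,350.00 - 1
Ratio: 1.082733 - 1 = 0.082733
IRR = 8.2733%

8.2733%


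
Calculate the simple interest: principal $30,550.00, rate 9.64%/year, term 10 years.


Formula: I = P * r * t
Substituting: I = $30,550.00 * 0.0964 * 10
Step: I = $30,550.00 * 0.964
I = $29,450.20

$29,450.20


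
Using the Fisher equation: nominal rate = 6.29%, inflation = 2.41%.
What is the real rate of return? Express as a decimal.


Formula: (1 + r_real) = (1 + r_nom) / (1 + inflation)
Substituting: (1 + r_real) = 1.0629 / 1.0241
(1 + r_real) = 1.037887
r_real = 1.037887 - 1 = 0.037887

0.037887


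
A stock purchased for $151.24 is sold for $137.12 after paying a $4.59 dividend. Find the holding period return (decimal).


Formula: HPR = (P1 - P0 + D) / P0
Gain: $137.12 - $151.24 + $4.59 = -$9.53
HPR = -$9.53 / $151.24 = -0.063

-0.063


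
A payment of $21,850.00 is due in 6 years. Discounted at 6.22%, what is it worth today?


Formula: PV = FV / (1 + r)^n
Substituting: PV = $21,850.00 / (1 + 0.0622)^6
Discount factor: (1.0622)^6 = 1.436276
PV = $21,850.00 / 1.436276 = $15,212.96

$15,212.96


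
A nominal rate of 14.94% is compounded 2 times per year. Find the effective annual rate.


Formula: EAR = (1 + r/m)^m - 1
Period rate: r/m = 0.1494 / 2 = 0.0747
Compounding: (1 + 0.0747)^2 = 1.15498
EAR = 1.15498 - 1 = 0.15498

0.15498


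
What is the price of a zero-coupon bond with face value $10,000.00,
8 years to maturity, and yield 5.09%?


Formula: Price = FV / (1 + r)^n
Substituting: Price = $10,000.00 / (1 + 0.0509)^8
Discount factor: (1.0509)^8 = 1.487617
Price = $10,000.00 / 1.487617 = $6,722.16

$6,722.16


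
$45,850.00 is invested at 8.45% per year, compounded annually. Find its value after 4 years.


Formula: FV = P * (1 + r)^n
Substituting: FV = $45,850.00 * (1 + 0.0845)^4
Growth factor: (1.0845)^4 = 1.383306
FV = $45,850.00 * 1.383306 = $63,424.57

$63,424.57


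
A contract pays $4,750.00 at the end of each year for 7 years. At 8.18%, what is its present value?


Formula: PV = PMT * (1 - (1+r)^(-n)) / r
Discount factor: (1 + 0.0818)^(-7) = 0.576728
Bracket: 1 - 0.576728 = 0.423272
PV = $4,750.00 * 0.423272 / 0.0818 = $24,578.74

$24,578.74


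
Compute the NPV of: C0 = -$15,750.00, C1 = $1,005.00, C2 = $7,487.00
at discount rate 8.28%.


Formula: NPV = C0 + C1/(1+r) + C2/(1+r)^2
Discount C1: $1,005.00 / (1 + 0.0828) = $928.15
Discount C2: $7,487.00 / (1 + 0.0828)^2 = $6,385.74
NPV = -$15,750.00 + $928.15 + $6,385.74 = -$8,436.11

-$8,436.11


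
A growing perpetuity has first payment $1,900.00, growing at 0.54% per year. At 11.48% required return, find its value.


Formula: PV = C / (r - g)
Spread: r - g = 0.1148 - 0.0054 = 0.1094
Substituting: PV = $1,900.00 / 0.1094
PV = $17,367.46

$17,367.46


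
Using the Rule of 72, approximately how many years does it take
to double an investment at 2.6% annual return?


Formula: Years ≈ 72 / r
Substituting: Years ≈ 72 / 2.6
Years ≈ 27.7

27.7 years


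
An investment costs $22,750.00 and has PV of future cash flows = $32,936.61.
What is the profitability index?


Formula: PI = PV(cash flows) / initial investment
Substituting: PI = $32,936.61 / $22,750.00
PI = 1.4478

1.4478


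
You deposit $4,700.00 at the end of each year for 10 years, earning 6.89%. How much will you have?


Formula: FV = PMT * ((1+r)^n - 1) / r
Growth factor: (1 + 0.0689)^10 = 1.947022
Numerator: 1.947022 - 1 = 0.947022
FV = $4,700.00 * 0.947022 / 0.0689 = $64,600.89

$64,600.89


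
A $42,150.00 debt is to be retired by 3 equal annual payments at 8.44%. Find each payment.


Formula: PMT = PV * r / (1 - (1+r)^(-n))
Denominator: 1 - (1 + 0.0844)^(-3) = 0.215792
Numerator: $42,150.00 * 0.0844 = 3557.46
PMT = 3557.46 / 0.215792 = $16,485.63

$16,485.63


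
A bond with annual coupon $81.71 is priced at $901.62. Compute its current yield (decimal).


Formula: Current yield = annual coupon / price
Substituting: CY = $81.71 / $901.62
CY = 0.090626

0.090626


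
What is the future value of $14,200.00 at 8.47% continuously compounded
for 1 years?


Formula: FV = P * e^(r*t)
Exponent: r*t = 0.0847 * 1 = 0.0847
e^(0.0847) = 1.088391
FV = $14,200.00 * 1.088391 = $15,455.15

$15,455.15


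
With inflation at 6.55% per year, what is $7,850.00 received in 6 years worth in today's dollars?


Formula: Real value = nominal / (1 + inflation)^years
Price level: (1 + 0.0655)^6 = 1.463257
Real value = $7,850.00 / 1.463257 = $5,364.74

$5,364.74


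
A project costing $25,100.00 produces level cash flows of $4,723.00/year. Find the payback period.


Formula: Payback = investment / annual cash flow
Substituting: Payback = $25,100.00 / $4,723.00
Payback = 5.3144 years

5.3144 years


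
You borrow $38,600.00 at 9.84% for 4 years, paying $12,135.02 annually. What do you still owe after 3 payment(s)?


Formula: Balance = PV*(1+r)^k - PMT*((1+r)^k - 1)/r
Growth: (1 + 0.0984)^3 = 1.3252
Accumulated factor: ((1+r)^k - 1)/r = 3.304883
Balance = $38,600.00 * 1.3252 - $12,135.02 * 3.304883
Balance = $11,047.92

$11,047.92


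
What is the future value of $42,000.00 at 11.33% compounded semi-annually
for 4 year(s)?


Formula: FV = P * (1 + r/m)^(m*t)
Period rate: r/m = 0.1133 / 2 = 0.05665
Total periods: m*t = 2 * 4 = 8
Growth factor: (1 + 0.05665)^8 = 1.553994
FV = $42,000.00 * 1.553994 = $65,267.74

$65,267.74


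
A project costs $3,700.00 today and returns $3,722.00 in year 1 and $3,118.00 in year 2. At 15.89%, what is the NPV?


Formula: NPV = C0 + C1/(1+r) + C2/(1+r)^2
Discount C1: $3,722.00 / (1 + 0.1589) = $3,211.67
Discount C2: $3,118.00 / (1 + 0.1589)^2 = $2,321.58
NPV = -$3,700.00 + $3,211.67 + $2,321.58 = $1,833.25

$1,833.25


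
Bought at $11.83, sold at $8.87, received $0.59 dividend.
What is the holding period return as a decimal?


Formula: HPR = (P1 - P0 + D) / P0
Gain: $8.87 - $11.83 + $0.59 = -$2.37
HPR = -$2.37 / $11.83 = -0.2003

-0.2003


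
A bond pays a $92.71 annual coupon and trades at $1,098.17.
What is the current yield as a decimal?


Formula: Current yield = annual coupon / price
Substituting: CY = $92.71 / $1,098.17
CY = 0.084422

0.084422


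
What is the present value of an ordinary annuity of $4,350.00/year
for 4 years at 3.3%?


Formula: PV = PMT * (1 - (1+r)^(-n)) / r
Discount factor: (1 + 0.033)^(-4) = 0.878211
Bracket: 1 - 0.878211 = 0.121789
PV = $4,350.00 * 0.121789 / 0.033 = $16,054.05

$16,054.05


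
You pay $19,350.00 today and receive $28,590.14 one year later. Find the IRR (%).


Formula: IRR = C1/C0 - 1
Substituting: IRR = $28,590.14 / $19,350.00 - 1
Ratio: 1.477527 - 1 = 0.477527
IRR = 47.7527%

47.7527%


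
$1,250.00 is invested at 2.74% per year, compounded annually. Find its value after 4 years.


Formula: FV = P * (1 + r)^n
Substituting: FV = $1,250.00 * (1 + 0.0274)^4
Growth factor: (1.0274)^4 = 1.114187
FV = $1,250.00 * 1.114187 = $1,392.73

$1,392.73


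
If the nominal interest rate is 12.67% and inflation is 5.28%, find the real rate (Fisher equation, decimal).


Formula: (1 + r_real) = (1 + r_nom) / (1 + inflation)
Substituting: (1 + r_real) = 1.1267 / 1.0528
(1 + r_real) = 1.070194
r_real = 1.070194 - 1 = 0.070194

0.070194


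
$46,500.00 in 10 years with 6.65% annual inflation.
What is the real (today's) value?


Formula: Real value = nominal / (1 + inflation)^years
Price level: (1 + 0.0665)^10 = 1.903744
Real value = $46,500.00 / 1.903744 = $24,425.55

$24,425.55


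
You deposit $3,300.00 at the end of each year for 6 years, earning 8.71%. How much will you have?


Formula: FV = PMT * ((1+r)^n - 1) / r
Growth factor: (1 + 0.0871)^6 = 1.650505
Numerator: 1.650505 - 1 = 0.650505
FV = $3,300.00 * 0.650505 / 0.0871 = $24,646.02

$24,646.02


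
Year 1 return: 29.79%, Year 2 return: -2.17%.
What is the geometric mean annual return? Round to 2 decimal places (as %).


Formula: Geometric mean = ((1+r1)*(1+r2))^(1/2) - 1
Product: (1 + 0.2979) * (1 + -0.0217) = 1.2979 * 0.9783 = 1.269736
Square root: 1.269736^0.5 = 1.126825
Geometric mean = 1.126825 - 1 = 0.126825
As percentage: 12.68%

12.68%


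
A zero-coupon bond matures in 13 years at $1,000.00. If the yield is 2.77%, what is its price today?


Formula: Price = FV / (1 + r)^n
Substituting: Price = $1,000.00 / (1 + 0.0277)^13
Discount factor: (1.0277)^13 = 1.42647
Price = $1,000.00 / 1.42647 = $701.03

$701.03


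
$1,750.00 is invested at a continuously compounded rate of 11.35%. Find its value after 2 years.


Formula: FV = P * e^(r*t)
Exponent: r*t = 0.1135 * 2 = 0.227
e^(0.227) = 1.25483
FV = $1,750.00 * 1.25483 = $2,195.95

$2,195.95


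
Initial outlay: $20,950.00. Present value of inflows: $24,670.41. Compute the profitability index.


Formula: PI = PV(cash flows) / initial investment
Substituting: PI = $24,670.41 / $20,950.00
PI = 1.1776

1.1776


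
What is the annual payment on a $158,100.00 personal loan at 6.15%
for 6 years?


Formula: PMT = PV * r / (1 - (1+r)^(-n))
Denominator: 1 - (1 + 0.0615)^(-6) = 0.300995
Numerator: $158,100.00 * 0.0615 = 9723.15
PMT = 9723.15 / 0.300995 = $32,303.31

$32,303.31


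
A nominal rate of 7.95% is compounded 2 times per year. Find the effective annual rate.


Formula: EAR = (1 + r/m)^m - 1
Period rate: r/m = 0.0795 / 2 = 0.03975
Compounding: (1 + 0.03975)^2 = 1.08108
EAR = 1.08108 - 1 = 0.08108

0.08108


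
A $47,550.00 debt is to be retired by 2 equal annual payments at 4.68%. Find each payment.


Formula: PMT = PV * r / (1 - (1+r)^(-n))
Denominator: 1 - (1 + 0.0468)^(-2) = 0.087417
Numerator: $47,550.00 * 0.0468 = 2225.34
PMT = 2225.34 / 0.087417 = $25,456.73

$25,456.73


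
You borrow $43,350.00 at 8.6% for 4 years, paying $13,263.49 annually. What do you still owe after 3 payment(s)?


Formula: Balance = PV*(1+r)^k - PMT*((1+r)^k - 1)/r
Growth: (1 + 0.086)^3 = 1.280824
Accumulated factor: ((1+r)^k - 1)/r = 3.265396
Balance = $43,350.00 * 1.280824 - $13,263.49 * 3.265396
Balance = $12,213.18

$12,213.18


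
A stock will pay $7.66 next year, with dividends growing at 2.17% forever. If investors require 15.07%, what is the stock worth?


Formula: P = D1 / (r - g)
Spread: r - g = 0.1507 - 0.0217 = 0.129
Substituting: P = $7.66 / 0.129
P = $59.38

$59.38


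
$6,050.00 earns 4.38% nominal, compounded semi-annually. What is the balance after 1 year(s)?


Formula: FV = P * (1 + r/m)^(m*t)
Period rate: r/m = 0.0438 / 2 = 0.0219
Total periods: m*t = 2 * 1 = 2
Growth factor: (1 + 0.0219)^2 = 1.04428
FV = $6,050.00 * 1.04428 = $6,317.89

$6,317.89


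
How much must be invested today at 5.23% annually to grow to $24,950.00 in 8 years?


Formula: PV = FV / (1 + r)^n
Substituting: PV = $24,950.00 / (1 + 0.0523)^8
Discount factor: (1.0523)^8 = 1.503545
PV = $24,950.00 / 1.503545 = $16,594.11

$16,594.11


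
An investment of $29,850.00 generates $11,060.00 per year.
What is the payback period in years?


Formula: Payback = investment / annual cash flow
Substituting: Payback = $29,850.00 / $11,060.00
Payback = 2.6989 years

2.6989 years


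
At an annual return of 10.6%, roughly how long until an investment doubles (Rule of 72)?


Formula: Years ≈ 72 / r
Substituting: Years ≈ 72 / 10.6
Years ≈ 6.8

6.8 years


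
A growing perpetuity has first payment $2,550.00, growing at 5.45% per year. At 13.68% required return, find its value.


Formula: PV = C / (r - g)
Spread: r - g = 0.1368 - 0.0545 = 0.0823
Substituting: PV = $2,550.00 / 0.0823
PV = $30,984.20

$30,984.20


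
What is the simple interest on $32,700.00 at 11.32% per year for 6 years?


Formula: I = P * r * t
Substituting: I = $32,700.00 * 0.1132 * 6
Step: I = $32,700.00 * 0.6792
I = $22,209.84

$22,209.84


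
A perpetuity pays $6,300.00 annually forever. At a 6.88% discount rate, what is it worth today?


Formula: PV = C / r
Substituting: PV = $6,300.00 / 0.0688
PV = $91,569.77

$91,569.77


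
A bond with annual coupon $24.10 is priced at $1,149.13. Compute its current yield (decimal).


Formula: Current yield = annual coupon / price
Substituting: CY = $24.10 / $1,149.13
CY = 0.020972

0.020972


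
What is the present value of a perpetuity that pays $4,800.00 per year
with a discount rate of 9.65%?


Formula: PV = C / r
Substituting: PV = $4,800.00 / 0.0965
PV = $49,740.93

$49,740.93


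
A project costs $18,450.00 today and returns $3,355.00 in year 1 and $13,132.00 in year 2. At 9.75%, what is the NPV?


Formula: NPV = C0 + C1/(1+r) + C2/(1+r)^2
Discount C1: $3,355.00 / (1 + 0.0975) = $3,056.95
Discount C2: $13,132.00 / (1 + 0.0975)^2 = $10,902.39
NPV = -$18,450.00 + $3,056.95 + $10,902.39 = -$4,490.66

-$4,490.66


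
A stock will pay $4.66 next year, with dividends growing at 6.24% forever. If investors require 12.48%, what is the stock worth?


Formula: P = D1 / (r - g)
Spread: r - g = 0.1248 - 0.0624 = 0.0624
Substituting: P = $4.66 / 0.0624
P = $74.68

$74.68


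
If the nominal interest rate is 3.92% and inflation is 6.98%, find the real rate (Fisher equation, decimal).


Formula: (1 + r_real) = (1 + r_nom) / (1 + inflation)
Substituting: (1 + r_real) = 1.0392 / 1.0698
(1 + r_real) = 0.971397
r_real = 0.971397 - 1 = -0.028603

-0.028603


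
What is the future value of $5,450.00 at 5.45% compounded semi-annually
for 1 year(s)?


Formula: FV = P * (1 + r/m)^(m*t)
Period rate: r/m = 0.0545 / 2 = 0.02725
Total periods: m*t = 2 * 1 = 2
Growth factor: (1 + 0.02725)^2 = 1.055243
FV = $5,450.00 * 1.055243 = $5,751.07

$5,751.07


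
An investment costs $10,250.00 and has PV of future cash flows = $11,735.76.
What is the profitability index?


Formula: PI = PV(cash flows) / initial investment
Substituting: PI = $11,735.76 / $10,250.00
PI = 1.145

1.145


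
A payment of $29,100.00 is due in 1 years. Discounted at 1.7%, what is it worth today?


Formula: PV = FV / (1 + r)^n
Substituting: PV = $29,100.00 / (1 + 0.017)^1
Discount factor: (1.017)^1 = 1.017
PV = $29,100.00 / 1.017 = $28,613.57

$28,613.57


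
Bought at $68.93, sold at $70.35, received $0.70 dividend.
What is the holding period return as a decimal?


Formula: HPR = (P1 - P0 + D) / P0
Gain: $70.35 - $68.93 + $0.70 = $2.12
HPR = $2.12 / $68.93 = 0.0308

0.0308


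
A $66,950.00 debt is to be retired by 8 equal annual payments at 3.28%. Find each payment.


Formula: PMT = PV * r / (1 - (1+r)^(-n))
Denominator: 1 - (1 + 0.0328)^(-8) = 0.22755
Numerator: $66,950.00 * 0.0328 = 2195.96
PMT = 2195.96 / 0.22755 = $9,650.43

$9,650.43


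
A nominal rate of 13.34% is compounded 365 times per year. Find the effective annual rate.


Formula: EAR = (1 + r/m)^m - 1
Period rate: r/m = 0.1334 / 365 = 0.000365
Compounding: (1 + 0.000365)^365 = 1.142679
EAR = 1.142679 - 1 = 0.142679

0.142679


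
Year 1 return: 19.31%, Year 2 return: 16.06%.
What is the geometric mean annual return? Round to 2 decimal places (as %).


Formula: Geometric mean = ((1+r1)*(1+r2))^(1/2) - 1
Product: (1 + 0.1931) * (1 + 0.1606) = 1.1931 * 1.1606 = 1.384712
Square root: 1.384712^0.5 = 1.176738
Geometric mean = 1.176738 - 1 = 0.176738
As percentage: 17.67%

17.67%


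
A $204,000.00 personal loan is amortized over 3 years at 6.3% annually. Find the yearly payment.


Formula: PMT = PV * r / (1 - (1+r)^(-n))
Denominator: 1 - (1 + 0.063)^(-3) = 0.167469
Numerator: $204,000.00 * 0.063 = 12852.0
PMT = 12852.0 / 0.167469 = $76,742.38

$76,742.38


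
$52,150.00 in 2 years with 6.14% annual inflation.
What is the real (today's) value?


Formula: Real value = nominal / (1 + inflation)^years
Price level: (1 + 0.0614)^2 = 1.12657
Real value = $52,150.00 / 1.12657 = $46,290.96

$46,290.96


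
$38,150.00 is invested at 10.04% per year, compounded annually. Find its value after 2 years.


Formula: FV = P * (1 + r)^n
Substituting: FV = $38,150.00 * (1 + 0.1004)^2
Growth factor: (1.1004)^2 = 1.21088
FV = $38,150.00 * 1.21088 = $46,195.08

$46,195.08


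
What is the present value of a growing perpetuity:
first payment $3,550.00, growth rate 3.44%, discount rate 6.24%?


Formula: PV = C / (r - g)
Spread: r - g = 0.0624 - 0.0344 = 0.028
Substituting: PV = $3,550.00 / 0.028
PV = $126,785.71

$126,785.71


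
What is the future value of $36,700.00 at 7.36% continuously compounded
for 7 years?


Formula: FV = P * e^(r*t)
Exponent: r*t = 0.0736 * 7 = 0.5152
e^(0.5152) = 1.673973
FV = $36,700.00 * 1.673973 = $61,434.82

$61,434.82


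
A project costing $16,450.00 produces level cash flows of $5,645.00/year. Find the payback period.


Formula: Payback = investment / annual cash flow
Substituting: Payback = $16,450.00 / $5,645.00
Payback = 2.9141 years

2.9141 years


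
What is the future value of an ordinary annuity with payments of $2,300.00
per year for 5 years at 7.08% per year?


Formula: FV = PMT * ((1+r)^n - 1) / r
Growth factor: (1 + 0.0708)^5 = 1.407803
Numerator: 1.407803 - 1 = 0.407803
FV = $2,300.00 * 0.407803 / 0.0708 = $13,247.83

$13,247.83


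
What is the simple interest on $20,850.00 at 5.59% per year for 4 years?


Formula: I = P * r * t
Substituting: I = $20,850.00 * 0.0559 * 4
Step: I = $20,850.00 * 0.2236
I = $4,662.06

$4,662.06


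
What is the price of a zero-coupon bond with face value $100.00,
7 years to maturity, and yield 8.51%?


Formula: Price = FV / (1 + r)^n
Substituting: Price = $100.00 / (1 + 0.0851)^7
Discount factor: (1.0851)^7 = 1.771285
Price = $100.00 / 1.771285 = $56.46

$56.46


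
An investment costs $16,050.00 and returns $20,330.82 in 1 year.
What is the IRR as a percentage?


Formula: IRR = C1/C0 - 1
Substituting: IRR = $20,330.82 / $16,050.00 - 1
Ratio: 1.266718 - 1 = 0.266718
IRR = 26.6718%

26.6718%


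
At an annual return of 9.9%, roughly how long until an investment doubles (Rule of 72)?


Formula: Years ≈ 72 / r
Substituting: Years ≈ 72 / 9.9
Years ≈ 7.3

7.3 years


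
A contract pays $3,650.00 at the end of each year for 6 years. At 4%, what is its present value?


Formula: PV = PMT * (1 - (1+r)^(-n)) / r
Discount factor: (1 + 0.04)^(-6) = 0.790315
Bracket: 1 - 0.790315 = 0.209685
PV = $3,650.00 * 0.209685 / 0.04 = $19,133.80

$19,133.80


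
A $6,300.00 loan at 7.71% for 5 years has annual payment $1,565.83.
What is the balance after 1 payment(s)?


Formula: Balance = PV*(1+r)^k - PMT*((1+r)^k - 1)/r
Growth: (1 + 0.0771)^1 = 1.0771
Accumulated factor: ((1+r)^k - 1)/r = 1.0
Balance = $6,300.00 * 1.0771 - $1,565.83 * 1.0
Balance = $5,219.90

$5,219.90


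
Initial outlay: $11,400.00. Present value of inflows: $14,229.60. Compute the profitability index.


Formula: PI = PV(cash flows) / initial investment
Substituting: PI = $14,229.60 / $11,400.00
PI = 1.2482

1.2482


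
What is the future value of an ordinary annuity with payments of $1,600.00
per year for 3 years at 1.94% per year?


Formula: FV = PMT * ((1+r)^n - 1) / r
Growth factor: (1 + 0.0194)^3 = 1.059336
Numerator: 1.059336 - 1 = 0.059336
FV = $1,600.00 * 0.059336 / 0.0194 = $4,893.72

$4,893.72


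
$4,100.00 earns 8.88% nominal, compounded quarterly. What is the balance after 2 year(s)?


Formula: FV = P * (1 + r/m)^(m*t)
Period rate: r/m = 0.0888 / 4 = 0.0222
Total periods: m*t = 4 * 2 = 8
Growth factor: (1 + 0.0222)^8 = 1.19203
FV = $4,100.00 * 1.19203 = $4,887.32

$4,887.32


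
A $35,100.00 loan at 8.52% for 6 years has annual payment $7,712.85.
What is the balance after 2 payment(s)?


Formula: Balance = PV*(1+r)^k - PMT*((1+r)^k - 1)/r
Growth: (1 + 0.0852)^2 = 1.177659
Accumulated factor: ((1+r)^k - 1)/r = 2.0852
Balance = $35,100.00 * 1.177659 - $7,712.85 * 2.0852
Balance = $25,253.00

$25,253.00


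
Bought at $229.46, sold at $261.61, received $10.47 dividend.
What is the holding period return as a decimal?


Formula: HPR = (P1 - P0 + D) / P0
Gain: $261.61 - $229.46 + $10.47 = $42.62
HPR = $42.62 / $229.46 = 0.1857

0.1857


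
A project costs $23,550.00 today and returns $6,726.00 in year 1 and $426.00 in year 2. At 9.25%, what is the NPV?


Formula: NPV = C0 + C1/(1+r) + C2/(1+r)^2
Discount C1: $6,726.00 / (1 + 0.0925) = $6,156.52
Discount C2: $426.00 / (1 + 0.0925)^2 = $356.92
NPV = -$23,550.00 + $6,156.52 + $356.92 = -$17,036.56

-$17,036.56


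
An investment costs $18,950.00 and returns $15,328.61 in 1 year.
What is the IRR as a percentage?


Formula: IRR = C1/C0 - 1
Substituting: IRR = $15,328.61 / $18,950.00 - 1
Ratio: 0.808898 - 1 = -0.191102
IRR = -19.1102%

-19.1102%


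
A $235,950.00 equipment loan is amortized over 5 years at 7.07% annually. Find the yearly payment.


Formula: PMT = PV * r / (1 - (1+r)^(-n))
Denominator: 1 - (1 + 0.0707)^(-5) = 0.289341
Numerator: $235,950.00 * 0.0707 = 16681.665
PMT = 16681.665 / 0.289341 = $57,653.91

$57,653.91


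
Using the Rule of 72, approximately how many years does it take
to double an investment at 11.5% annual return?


Formula: Years ≈ 72 / r
Substituting: Years ≈ 72 / 11.5
Years ≈ 6.3

6.3 years


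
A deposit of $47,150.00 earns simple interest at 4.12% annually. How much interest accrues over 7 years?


Formula: I = P * r * t
Substituting: I = $47,150.00 * 0.0412 * 7
Step: I = $47,150.00 * 0.2884
I = $13,598.06

$13,598.06


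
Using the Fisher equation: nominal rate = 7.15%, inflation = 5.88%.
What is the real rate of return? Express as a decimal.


Formula: (1 + r_real) = (1 + r_nom) / (1 + inflation)
Substituting: (1 + r_real) = 1.0715 / 1.0588
(1 + r_real) = 1.011995
r_real = 1.011995 - 1 = 0.011995

0.011995


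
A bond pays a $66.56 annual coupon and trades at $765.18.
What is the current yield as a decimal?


Formula: Current yield = annual coupon / price
Substituting: CY = $66.56 / $765.18
CY = 0.086986

0.086986


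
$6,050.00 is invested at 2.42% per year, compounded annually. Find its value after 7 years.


Formula: FV = P * (1 + r)^n
Substituting: FV = $6,050.00 * (1 + 0.0242)^7
Growth factor: (1.0242)^7 = 1.182207
FV = $6,050.00 * 1.182207 = $7,152.35

$7,152.35


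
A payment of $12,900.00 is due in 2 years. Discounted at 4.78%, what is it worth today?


Formula: PV = FV / (1 + r)^n
Substituting: PV = $12,900.00 / (1 + 0.0478)^2
Discount factor: (1.0478)^2 = 1.097885
PV = $12,900.00 / 1.097885 = $11,749.87

$11,749.87


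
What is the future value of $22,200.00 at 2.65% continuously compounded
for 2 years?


Formula: FV = P * e^(r*t)
Exponent: r*t = 0.0265 * 2 = 0.053
e^(0.053) = 1.05443
FV = $22,200.00 * 1.05443 = $23,408.34

$23,408.34


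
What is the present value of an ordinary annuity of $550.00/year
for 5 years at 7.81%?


Formula: PV = PMT * (1 - (1+r)^(-n)) / r
Discount factor: (1 + 0.0781)^(-5) = 0.686602
Bracket: 1 - 0.686602 = 0.313398
PV = $550.00 * 0.313398 / 0.0781 = $2,207.03

$2,207.03


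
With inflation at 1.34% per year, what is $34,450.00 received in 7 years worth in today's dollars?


Formula: Real value = nominal / (1 + inflation)^years
Price level: (1 + 0.0134)^7 = 1.097656
Real value = $34,450.00 / 1.097656 = $31,385.06

$31,385.06


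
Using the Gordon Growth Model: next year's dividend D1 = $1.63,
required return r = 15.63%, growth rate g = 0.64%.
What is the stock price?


Formula: P = D1 / (r - g)
Spread: r - g = 0.1563 - 0.0064 = 0.1499
Substituting: P = $1.63 / 0.1499
P = $10.87

$10.87


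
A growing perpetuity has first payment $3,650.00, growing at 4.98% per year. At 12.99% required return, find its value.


Formula: PV = C / (r - g)
Spread: r - g = 0.1299 - 0.0498 = 0.0801
Substituting: PV = $3,650.00 / 0.0801
PV = $45,568.04

$45,568.04


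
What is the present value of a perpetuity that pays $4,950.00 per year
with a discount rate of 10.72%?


Formula: PV = C / r
Substituting: PV = $4,950.00 / 0.1072
PV = $46,175.37

$46,175.37


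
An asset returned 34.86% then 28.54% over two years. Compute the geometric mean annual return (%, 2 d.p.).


Formula: Geometric mean = ((1+r1)*(1+r2))^(1/2) - 1
Product: (1 + 0.3486) * (1 + 0.2854) = 1.3486 * 1.2854 = 1.73349
Square root: 1.73349^0.5 = 1.316621
Geometric mean = 1.316621 - 1 = 0.316621
As percentage: 31.66%

31.66%


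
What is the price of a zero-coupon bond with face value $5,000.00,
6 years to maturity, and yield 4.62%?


Formula: Price = FV / (1 + r)^n
Substituting: Price = $5,000.00 / (1 + 0.0462)^6
Discount factor: (1.0462)^6 = 1.311258
Price = $5,000.00 / 1.311258 = $3,813.13

$3,813.13


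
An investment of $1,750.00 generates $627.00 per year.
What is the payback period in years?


Formula: Payback = investment / annual cash flow
Substituting: Payback = $1,750.00 / $627.00
Payback = 2.7911 years

2.7911 years


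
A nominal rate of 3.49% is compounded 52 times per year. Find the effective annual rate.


Formula: EAR = (1 + r/m)^m - 1
Period rate: r/m = 0.0349 / 52 = 0.000671
Compounding: (1 + 0.000671)^52 = 1.035504
EAR = 1.035504 - 1 = 0.035504

0.035504


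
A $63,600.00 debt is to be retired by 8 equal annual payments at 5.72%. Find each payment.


Formula: PMT = PV * r / (1 - (1+r)^(-n))
Denominator: 1 - (1 + 0.0572)^(-8) = 0.35917
Numerator: $63,600.00 * 0.0572 = 3637.92
PMT = 3637.92 / 0.35917 = $10,128.68

$10,128.68


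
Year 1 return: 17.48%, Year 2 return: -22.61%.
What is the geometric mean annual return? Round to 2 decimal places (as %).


Formula: Geometric mean = ((1+r1)*(1+r2))^(1/2) - 1
Product: (1 + 0.1748) * (1 + -0.2261) = 1.1748 * 0.7739 = 0.909178
Square root: 0.909178^0.5 = 0.953508
Geometric mean = 0.953508 - 1 = -0.046492
As percentage: -4.65%

-4.65%


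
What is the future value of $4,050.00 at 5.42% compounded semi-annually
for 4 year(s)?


Formula: FV = P * (1 + r/m)^(m*t)
Period rate: r/m = 0.0542 / 2 = 0.0271
Total periods: m*t = 2 * 4 = 8
Growth factor: (1 + 0.0271)^8 = 1.238517
FV = $4,050.00 * 1.238517 = $5,015.99

$5,015.99


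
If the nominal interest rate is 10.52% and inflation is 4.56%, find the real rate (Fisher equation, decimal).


Formula: (1 + r_real) = (1 + r_nom) / (1 + inflation)
Substituting: (1 + r_real) = 1.1052 / 1.0456
(1 + r_real) = 1.057001
r_real = 1.057001 - 1 = 0.057001

0.057001


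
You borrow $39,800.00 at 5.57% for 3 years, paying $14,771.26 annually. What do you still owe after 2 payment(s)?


Formula: Balance = PV*(1+r)^k - PMT*((1+r)^k - 1)/r
Growth: (1 + 0.0557)^2 = 1.114502
Accumulated factor: ((1+r)^k - 1)/r = 2.0557
Balance = $39,800.00 * 1.114502 - $14,771.26 * 2.0557
Balance = $13,991.92

$13,991.92


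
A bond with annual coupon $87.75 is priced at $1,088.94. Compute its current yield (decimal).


Formula: Current yield = annual coupon / price
Substituting: CY = $87.75 / $1,088.94
CY = 0.080583

0.080583


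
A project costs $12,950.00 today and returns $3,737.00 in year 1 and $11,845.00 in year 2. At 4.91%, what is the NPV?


Formula: NPV = C0 + C1/(1+r) + C2/(1+r)^2
Discount C1: $3,737.00 / (1 + 0.0491) = $3,562.10
Discount C2: $11,845.00 / (1 + 0.0491)^2 = $10,762.21
NPV = -$12,950.00 + $3,562.10 + $10,762.21 = $1,374.31

$1,374.31


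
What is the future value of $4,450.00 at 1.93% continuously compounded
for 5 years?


Formula: FV = P * e^(r*t)
Exponent: r*t = 0.0193 * 5 = 0.0965
e^(0.0965) = 1.10131
FV = $4,450.00 * 1.10131 = $4,900.83

$4,900.83


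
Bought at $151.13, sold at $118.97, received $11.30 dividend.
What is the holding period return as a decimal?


Formula: HPR = (P1 - P0 + D) / P0
Gain: $118.97 - $151.13 + $11.30 = -$20.86
HPR = -$20.86 / $151.13 = -0.138

-0.138


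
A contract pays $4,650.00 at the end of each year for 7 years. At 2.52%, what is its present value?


Formula: PV = PMT * (1 - (1+r)^(-n)) / r
Discount factor: (1 + 0.0252)^(-7) = 0.840117
Bracket: 1 - 0.840117 = 0.159883
PV = $4,650.00 * 0.159883 / 0.0252 = $29,502.20

$29,502.20


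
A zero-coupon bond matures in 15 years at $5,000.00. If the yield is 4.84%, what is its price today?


Formula: Price = FV / (1 + r)^n
Substituting: Price = $5,000.00 / (1 + 0.0484)^15
Discount factor: (1.0484)^15 = 2.031913
Price = $5,000.00 / 2.031913 = $2,460.73

$2,460.73


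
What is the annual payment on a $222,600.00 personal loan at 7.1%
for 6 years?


Formula: PMT = PV * r / (1 - (1+r)^(-n))
Denominator: 1 - (1 + 0.071)^(-6) = 0.337382
Numerator: $222,600.00 * 0.071 = 15804.6
PMT = 15804.6 / 0.337382 = $46,844.81

$46,844.81


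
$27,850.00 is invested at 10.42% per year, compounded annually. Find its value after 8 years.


Formula: FV = P * (1 + r)^n
Substituting: FV = $27,850.00 * (1 + 0.1042)^8
Growth factor: (1.1042)^8 = 2.209947
FV = $27,850.00 * 2.209947 = $61,547.04

$61,547.04


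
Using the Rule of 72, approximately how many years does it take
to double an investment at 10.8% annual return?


Formula: Years ≈ 72 / r
Substituting: Years ≈ 72 / 10.8
Years ≈ 6.7

6.7 years


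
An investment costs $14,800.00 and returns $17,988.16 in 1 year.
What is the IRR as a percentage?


Formula: IRR = C1/C0 - 1
Substituting: IRR = $17,988.16 / $14,800.00 - 1
Ratio: 1.215416 - 1 = 0.215416
IRR = 21.5416%

21.5416%


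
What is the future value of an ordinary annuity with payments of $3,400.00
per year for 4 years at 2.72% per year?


Formula: FV = PMT * ((1+r)^n - 1) / r
Growth factor: (1 + 0.0272)^4 = 1.11332
Numerator: 1.11332 - 1 = 0.11332
FV = $3,400.00 * 0.11332 / 0.0272 = $14,165.01

$14,165.01


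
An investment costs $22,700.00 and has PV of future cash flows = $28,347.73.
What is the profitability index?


Formula: PI = PV(cash flows) / initial investment
Substituting: PI = $28,347.73 / $22,700.00
PI = 1.2488

1.2488


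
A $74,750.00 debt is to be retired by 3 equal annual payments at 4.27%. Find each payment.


Formula: PMT = PV * r / (1 - (1+r)^(-n))
Denominator: 1 - (1 + 0.0427)^(-3) = 0.117892
Numerator: $74,750.00 * 0.0427 = 3191.825
PMT = 3191.825 / 0.117892 = $27,074.20

$27,074.20


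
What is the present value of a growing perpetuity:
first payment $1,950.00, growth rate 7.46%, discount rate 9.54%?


Formula: PV = C / (r - g)
Spread: r - g = 0.0954 - 0.0746 = 0.0208
Substituting: PV = $1,950.00 / 0.0208
PV = $93,750.00

$93,750.00


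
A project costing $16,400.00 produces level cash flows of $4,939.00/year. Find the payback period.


Formula: Payback = investment / annual cash flow
Substituting: Payback = $16,400.00 / $4,939.00
Payback = 3.3205 years

3.3205 years


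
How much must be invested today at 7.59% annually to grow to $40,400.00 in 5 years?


Formula: PV = FV / (1 + r)^n
Substituting: PV = $40,400.00 / (1 + 0.0759)^5
Discount factor: (1.0759)^5 = 1.441649
PV = $40,400.00 / 1.441649 = $28,023.46

$28,023.46


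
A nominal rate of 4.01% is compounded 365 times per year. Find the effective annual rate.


Formula: EAR = (1 + r/m)^m - 1
Period rate: r/m = 0.0401 / 365 = 0.00011
Compounding: (1 + 0.00011)^365 = 1.040913
EAR = 1.040913 - 1 = 0.040913

0.040913


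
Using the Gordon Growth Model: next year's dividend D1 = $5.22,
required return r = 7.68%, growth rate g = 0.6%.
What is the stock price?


Formula: P = D1 / (r - g)
Spread: r - g = 0.0768 - 0.006 = 0.0708
Substituting: P = $5.22 / 0.0708
P = $73.73

$73.73


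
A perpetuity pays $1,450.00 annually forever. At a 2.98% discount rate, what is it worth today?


Formula: PV = C / r
Substituting: PV = $1,450.00 / 0.0298
PV = $48,657.72

$48,657.72


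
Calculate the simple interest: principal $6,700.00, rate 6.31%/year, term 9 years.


Formula: I = P * r * t
Substituting: I = $6,700.00 * 0.0631 * 9
Step: I = $6,700.00 * 0.5679
I = $3,804.93

$3,804.93


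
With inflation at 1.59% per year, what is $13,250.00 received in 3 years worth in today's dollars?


Formula: Real value = nominal / (1 + inflation)^years
Price level: (1 + 0.0159)^3 = 1.048462
Real value = $13,250.00 / 1.048462 = $12,637.55

$12,637.55


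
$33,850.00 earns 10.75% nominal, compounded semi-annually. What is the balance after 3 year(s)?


Formula: FV = P * (1 + r/m)^(m*t)
Period rate: r/m = 0.1075 / 2 = 0.05375
Total periods: m*t = 2 * 3 = 6
Growth factor: (1 + 0.05375)^6 = 1.36907
FV = $33,850.00 * 1.36907 = $46,343.01

$46,343.01


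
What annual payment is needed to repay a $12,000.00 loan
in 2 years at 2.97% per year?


Formula: PMT = PV * r / (1 - (1+r)^(-n))
Denominator: 1 - (1 + 0.0297)^(-2) = 0.056855
Numerator: $12,000.00 * 0.0297 = 356.4
PMT = 356.4 / 0.056855 = $6,268.60

$6,268.60


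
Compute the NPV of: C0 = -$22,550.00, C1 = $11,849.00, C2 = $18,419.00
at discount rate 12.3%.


Formula: NPV = C0 + C1/(1+r) + C2/(1+r)^2
Discount C1: $11,849.00 / (1 + 0.123) = $10,551.20
Discount C2: $18,419.00 / (1 + 0.123)^2 = $14,605.17
NPV = -$22,550.00 + $10,551.20 + $14,605.17 = $2,606.37

$2,606.37


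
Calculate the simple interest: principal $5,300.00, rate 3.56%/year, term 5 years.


Formula: I = P * r * t
Substituting: I = $5,300.00 * 0.0356 * 5
Step: I = $5,300.00 * 0.178
I = $943.40

$943.40


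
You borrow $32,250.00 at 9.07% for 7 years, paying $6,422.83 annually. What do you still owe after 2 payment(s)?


Formula: Balance = PV*(1+r)^k - PMT*((1+r)^k - 1)/r
Growth: (1 + 0.0907)^2 = 1.189626
Accumulated factor: ((1+r)^k - 1)/r = 2.0907
Balance = $32,250.00 * 1.189626 - $6,422.83 * 2.0907
Balance = $24,937.24

$24,937.24


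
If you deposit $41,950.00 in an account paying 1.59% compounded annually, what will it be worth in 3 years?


Formula: FV = P * (1 + r)^n
Substituting: FV = $41,950.00 * (1 + 0.0159)^3
Growth factor: (1.0159)^3 = 1.048462
FV = $41,950.00 * 1.048462 = $43,983.00

$43,983.00


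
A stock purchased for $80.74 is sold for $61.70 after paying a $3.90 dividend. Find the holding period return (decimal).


Formula: HPR = (P1 - P0 + D) / P0
Gain: $61.70 - $80.74 + $3.90 = -$15.14
HPR = -$15.14 / $80.74 = -0.1875

-0.1875
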